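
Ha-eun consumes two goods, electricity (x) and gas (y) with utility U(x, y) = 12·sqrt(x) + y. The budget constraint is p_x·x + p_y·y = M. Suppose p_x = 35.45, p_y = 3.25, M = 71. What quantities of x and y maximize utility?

Utility is quasi-linear in y; the FOC for x is 6/√x = p_x/p_y.
Thus x* = (6·p_y/p_x)² — independent of M — with the rest of income spent on y.
Plugging in: x* = (6·3.25/35.45)² = 0.3026, y* = 18.5457.

x* = 0.3026, y* = 18.5457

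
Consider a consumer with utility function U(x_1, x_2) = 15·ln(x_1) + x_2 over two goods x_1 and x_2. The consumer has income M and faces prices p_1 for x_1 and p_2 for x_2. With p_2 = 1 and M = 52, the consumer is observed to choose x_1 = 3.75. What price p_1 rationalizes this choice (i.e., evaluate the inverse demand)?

MU_x_1 = 15/x_1, MU_x_2 = 1. Tangency: 15/x_1 = p_1/p_2.
So x_1*(p_1,p_2) = 15·p_2/p_1, independent of income; and x_2* = (M − 15·p_2)/p_2.
Set x_1* = 3.75 in the demand function and solve for p_1: p_1 = 4.

p_1 = 4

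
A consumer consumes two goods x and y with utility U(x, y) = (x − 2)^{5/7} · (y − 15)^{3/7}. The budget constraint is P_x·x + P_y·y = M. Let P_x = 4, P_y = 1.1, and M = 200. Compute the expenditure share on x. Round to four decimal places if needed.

share on x = 0.5884

After buying the subsistence bundle (2, 15), a share 0.625 of the remaining income goes to x: x* = 2 + 0.625·(M − 2P_x − 15P_y)/P_x.
Discretionary income = 200 − 2·4 − 15·1.1 = 175.5; x* = 2 + 0.625·175.5/4 = 29.4219; y* = 15 + 0.375·175.5/1.1 = 74.8295.
Expenditure on x: 4·29.4219 = 117.6875; share = 0.5884.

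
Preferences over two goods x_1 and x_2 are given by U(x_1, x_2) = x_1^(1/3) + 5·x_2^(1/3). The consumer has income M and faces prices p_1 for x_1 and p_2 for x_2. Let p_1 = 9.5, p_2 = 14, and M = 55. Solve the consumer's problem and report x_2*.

x_2* = 3.5438

MU_x_1 ∝ x_1^(-2/3), MU_x_2 ∝ 5·x_2^(-2/3), so MRS = (1/5)·(x_2/x_1)^(2/3) = p_1/p_2.
Solve for the ratio: x_2/x_1 = [5·p_1/p_2]^(1.5).
Substitute x_2 = (x_2/x_1)·x_1 into the budget: x_1* = M/(p_1 + p_2·(x_2/x_1)).
Numerically x_2/x_1 = 6.249544, so x_1* = 55/(9.5 + 14·6.249544) = 0.567 and x_2* = 6.249544·0.567 = 3.5438.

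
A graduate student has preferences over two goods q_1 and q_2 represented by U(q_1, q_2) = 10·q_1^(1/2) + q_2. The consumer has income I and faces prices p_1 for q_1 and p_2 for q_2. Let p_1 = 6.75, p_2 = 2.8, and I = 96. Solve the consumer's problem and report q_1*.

q_1* = 4.3018

Plugging in: q_1* = (5·2.8/6.75)² = 4.3018.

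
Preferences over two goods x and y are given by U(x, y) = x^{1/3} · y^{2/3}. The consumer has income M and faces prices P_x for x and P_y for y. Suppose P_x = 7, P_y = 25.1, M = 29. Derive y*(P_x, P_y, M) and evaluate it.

Demand: x*(P_x,P_y,M) = 1/3·M/P_x and y* = 2/3·M/P_y.
At P_x=7, P_y=25.1, M=29: y* = 2/3·29/25.1 = 0.7703.

y* = 0.7703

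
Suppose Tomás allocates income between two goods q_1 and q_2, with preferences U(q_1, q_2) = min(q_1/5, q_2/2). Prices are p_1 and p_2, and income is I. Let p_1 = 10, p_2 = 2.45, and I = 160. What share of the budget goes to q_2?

With perfect complements, no substitution: consume in ratio q_1:q_2 = 5:2.
Budget: p_1·q_1 + p_2·(2/5)·q_1 = I, so (5·p_1 + 2·p_2)·q_1 = 5·I.
Demand: q_1*(p_1,p_2,I) = 5·I/(5·p_1 + 2·p_2), q_2* = 2·I/(5·p_1 + 2·p_2).
Here 5·10 + 2·2.45 = 54.9, giving q_1* = 14.5719 and q_2* = 5.8288.
Expenditure on q_2: 2.45·5.8288 = 14.2805; share = 0.0893.

share on q_2 = 0.0893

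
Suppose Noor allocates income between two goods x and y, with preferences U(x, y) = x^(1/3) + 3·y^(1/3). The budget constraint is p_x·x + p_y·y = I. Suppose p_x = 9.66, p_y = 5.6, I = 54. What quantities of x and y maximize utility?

x* = 0.7144, y* = 8.4105

From the CES first-order condition, (1/3)·(y/x)^(2/3) = p_x/p_y.
Hence y/x = (3·p_x/p_y)^(1/(2/3)), i.e. raised to the 1.5 power.
Substitute y = (y/x)·x into the budget: x* = I/(p_x + p_y·(y/x)).
Numerically y/x = 11.772414, so x* = 54/(9.66 + 5.6·11.772414) = 0.7144 and y* = 11.772414·0.7144 = 8.4105.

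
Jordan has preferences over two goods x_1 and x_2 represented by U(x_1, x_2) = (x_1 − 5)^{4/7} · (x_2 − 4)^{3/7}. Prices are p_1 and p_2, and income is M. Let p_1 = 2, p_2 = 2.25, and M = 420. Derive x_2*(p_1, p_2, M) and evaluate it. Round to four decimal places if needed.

MRS = (4/3)·(x_2−4)/(x_1−5). Tangency with p_1/p_2 gives x_2−4 = (3/4)·(p_1/p_2)·(x_1−5).
After buying the subsistence bundle (5, 4), a share 4/7 of the remaining income goes to x_1: x_1* = 5 + 4/7·(M − 5p_1 − 4p_2)/p_1.
Discretionary income = 420 − 5·2 − 4·2.25 = 401; x_2* = 4 + 3/7·401/2.25 = 80.381.

x_2* = 80.381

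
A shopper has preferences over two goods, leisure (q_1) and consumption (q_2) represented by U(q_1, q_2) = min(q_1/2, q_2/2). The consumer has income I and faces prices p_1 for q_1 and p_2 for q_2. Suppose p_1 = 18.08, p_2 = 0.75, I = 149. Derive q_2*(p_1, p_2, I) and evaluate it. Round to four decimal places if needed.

q_2* = 7.9129

Leontief preferences: the optimum is at the kink where q_1/2 = q_2/2, i.e. q_2 = q_1.
Budget: p_1·q_1 + p_2·q_1 = I, so (2·p_1 + 2·p_2)·q_1 = 2·I.
Demand: q_1*(p_1,p_2,I) = 2·I/(2·p_1 + 2·p_2), q_2* = 2·I/(2·p_1 + 2·p_2).
Here 2·18.08 + 2·0.75 = 37.66, giving q_2* = 7.9129.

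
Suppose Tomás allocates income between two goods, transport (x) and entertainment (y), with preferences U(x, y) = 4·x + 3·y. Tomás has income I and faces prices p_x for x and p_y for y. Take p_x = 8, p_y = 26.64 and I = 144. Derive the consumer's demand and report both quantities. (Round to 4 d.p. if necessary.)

Numerically: x* = 18, y* = 0.

x* = 18, y* = 0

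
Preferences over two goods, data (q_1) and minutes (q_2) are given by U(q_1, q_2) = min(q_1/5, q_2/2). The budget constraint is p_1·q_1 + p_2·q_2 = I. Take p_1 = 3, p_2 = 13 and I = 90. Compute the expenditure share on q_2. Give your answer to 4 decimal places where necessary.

share on q_2 = 0.6341

Here 5·3 + 2·13 = 41, giving q_1* = 10.9756 and q_2* = 4.3902.
Expenditure on q_2: 13·4.3902 = 57.0732; share = 0.6341.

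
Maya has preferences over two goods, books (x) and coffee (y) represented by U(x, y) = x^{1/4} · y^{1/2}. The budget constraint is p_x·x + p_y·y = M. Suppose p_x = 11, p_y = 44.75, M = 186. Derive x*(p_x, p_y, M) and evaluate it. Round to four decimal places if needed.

The MRS is (1/2)·y/x. Set MRS = p_x/p_y.
Rearranging, p_y·y = 2·p_x·x. Substituting into the budget gives p_x·x·(1 + 2) = M.
Demand: x*(p_x,p_y,M) = 1/3·M/p_x and y* = 2/3·M/p_y.
At p_x=11, p_y=44.75, M=186: x* = 1/3·186/11 = 5.6364.

x* = 5.6364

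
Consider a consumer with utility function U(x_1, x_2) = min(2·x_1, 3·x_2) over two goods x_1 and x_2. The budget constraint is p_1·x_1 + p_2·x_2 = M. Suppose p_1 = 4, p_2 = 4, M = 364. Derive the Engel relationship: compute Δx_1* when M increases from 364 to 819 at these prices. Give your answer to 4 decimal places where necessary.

Δx_1* = 68.25

Leontief preferences: the optimum is at the kink where x_1/3 = x_2/2, i.e. x_2 = (2/3)·x_1.
Budget: p_1·x_1 + p_2·(2/3)·x_1 = M, so (3·p_1 + 2·p_2)·x_1 = 3·M.
Demand: x_1*(p_1,p_2,M) = 3·M/(3·p_1 + 2·p_2), x_2* = 2·M/(3·p_1 + 2·p_2).
Here 3·4 + 2·4 = 20, giving x_1* = 54.6.
At M' = 819: x_1* = 122.85. Change: 122.85 − 54.6 = 68.25.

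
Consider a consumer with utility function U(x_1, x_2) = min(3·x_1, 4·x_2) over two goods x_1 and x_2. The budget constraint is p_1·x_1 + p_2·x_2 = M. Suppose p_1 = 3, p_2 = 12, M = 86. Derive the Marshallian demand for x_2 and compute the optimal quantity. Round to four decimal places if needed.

x_2* = 5.375

Leontief preferences: the optimum is at the kink where x_1/4 = x_2/3, i.e. x_2 = (3/4)·x_1.
Budget: p_1·x_1 + p_2·(3/4)·x_1 = M, so (4·p_1 + 3·p_2)·x_1 = 4·M.
Demand: x_1*(p_1,p_2,M) = 4·M/(4·p_1 + 3·p_2), x_2* = 3·M/(4·p_1 + 3·p_2).
Here 4·3 + 3·12 = 48, giving x_2* = 5.375.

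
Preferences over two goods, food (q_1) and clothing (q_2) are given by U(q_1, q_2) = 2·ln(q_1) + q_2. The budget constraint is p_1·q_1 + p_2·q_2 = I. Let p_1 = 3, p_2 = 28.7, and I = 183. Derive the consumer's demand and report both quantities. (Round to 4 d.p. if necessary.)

q_1* = 19.1333, q_2* = 4.3763

MU_q_1 = 2/q_1, MU_q_2 = 1. Tangency: 2/q_1 = p_1/p_2.
So q_1*(p_1,p_2) = 2·p_2/p_1, independent of income; and q_2* = (I − 2·p_2)/p_2.
At the given prices: q_1* = 2·28.7/3 = 19.1333, and q_2* = 4.3763.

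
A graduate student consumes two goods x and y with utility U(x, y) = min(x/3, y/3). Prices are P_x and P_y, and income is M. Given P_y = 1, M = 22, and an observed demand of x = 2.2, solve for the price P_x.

P_x = 9

Leontief preferences: the optimum is at the kink where x/3 = y/3, i.e. y = x.
Budget: P_x·x + P_y·x = M, so (3·P_x + 3·P_y)·x = 3·M.
Demand: x*(P_x,P_y,M) = 3·M/(3·P_x + 3·P_y), y* = 3·M/(3·P_x + 3·P_y).
Set x* = 2.2 in the demand function and solve for P_x: P_x = 9.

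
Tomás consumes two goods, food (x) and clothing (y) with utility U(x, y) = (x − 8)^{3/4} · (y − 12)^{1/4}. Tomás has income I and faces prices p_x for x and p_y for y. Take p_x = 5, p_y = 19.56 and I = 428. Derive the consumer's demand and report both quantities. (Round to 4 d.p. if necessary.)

After buying the subsistence bundle (8, 12), a share 0.75 of the remaining income goes to x: x* = 8 + 0.75·(I − 8p_x − 12p_y)/p_x.
Discretionary income = 428 − 8·5 − 12·19.56 = 153.28; x* = 8 + 0.75·153.28/5 = 30.992; y* = 12 + 0.25·153.28/19.56 = 13.9591.

x* = 30.992, y* = 13.9591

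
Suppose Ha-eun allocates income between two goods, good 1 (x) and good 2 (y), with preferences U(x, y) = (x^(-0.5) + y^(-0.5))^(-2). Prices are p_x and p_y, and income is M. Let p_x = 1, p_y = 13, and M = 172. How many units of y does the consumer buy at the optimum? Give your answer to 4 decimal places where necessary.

y* = 9.2829

From the CES first-order condition, (y/x)^(1.5) = p_x/p_y.
Hence y/x = (p_x/p_y)^(1/(1.5)), i.e. raised to the 2/3 power.
Substitute y = (y/x)·x into the budget: x* = M/(p_x + p_y·(y/x)).
Numerically y/x = 0.180872, so x* = 172/(1 + 13·0.180872) = 51.3228 and y* = 0.180872·51.3228 = 9.2829.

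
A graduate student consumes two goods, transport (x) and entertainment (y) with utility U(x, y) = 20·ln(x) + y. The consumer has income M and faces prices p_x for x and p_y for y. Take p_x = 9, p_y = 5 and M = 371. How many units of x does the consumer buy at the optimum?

x* = 11.1111

MU_x = 20/x, MU_y = 1. Tangency: 20/x = p_x/p_y.
So x*(p_x,p_y) = 20·p_y/p_x, independent of income; and y* = (M − 20·p_y)/p_y.
At the given prices: x* = 20·5/9 = 11.1111.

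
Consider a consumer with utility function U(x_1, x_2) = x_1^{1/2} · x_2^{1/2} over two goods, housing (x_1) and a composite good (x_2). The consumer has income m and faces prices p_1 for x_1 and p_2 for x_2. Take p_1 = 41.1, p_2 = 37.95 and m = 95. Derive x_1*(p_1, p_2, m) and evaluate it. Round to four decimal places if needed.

x_1* = 1.1557

Tangency: MRS = x_2/x_1 = p_1/p_2.
Rearranging, p_2·x_2 = p_1·x_1. Substituting into the budget gives p_1·x_1·(1 + 1) = m.
Demand: x_1*(p_1,p_2,m) = 0.5·m/p_1 and x_2* = 0.5·m/p_2.
At p_1=41.1, p_2=37.95, m=95: x_1* = 0.5·95/41.1 = 1.1557.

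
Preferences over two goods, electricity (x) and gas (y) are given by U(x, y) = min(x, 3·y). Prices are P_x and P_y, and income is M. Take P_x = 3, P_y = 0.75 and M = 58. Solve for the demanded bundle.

x* = 17.8462, y* = 5.9487

Demand: x*(P_x,P_y,M) = 3·M/(3·P_x + P_y), y* = M/(3·P_x + P_y).
Here 3·3 + 0.75 = 9.75, giving x* = 17.8462 and y* = 5.9487.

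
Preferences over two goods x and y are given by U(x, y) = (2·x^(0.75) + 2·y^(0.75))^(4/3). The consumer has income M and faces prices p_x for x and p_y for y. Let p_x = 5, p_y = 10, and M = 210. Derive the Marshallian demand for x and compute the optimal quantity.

MU_x ∝ 2·x^(-0.25), MU_y ∝ 2·y^(-0.25), so MRS = (y/x)^(0.25) = p_x/p_y.
Solve for the ratio: y/x = [p_x/p_y]^(4).
With the ratio pinned down, the budget gives x* = M/(p_x + p_y·(y/x)) and y* = (y/x)·x*.
Numerically y/x = 0.0625, so x* = 210/(5 + 10·0.0625) = 37.3333.

x* = 37.3333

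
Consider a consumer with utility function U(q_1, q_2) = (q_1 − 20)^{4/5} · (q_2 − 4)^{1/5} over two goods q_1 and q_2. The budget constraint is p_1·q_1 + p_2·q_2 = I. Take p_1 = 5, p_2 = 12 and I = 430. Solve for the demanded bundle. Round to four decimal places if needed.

q_1* = 65.12, q_2* = 8.7

Substituting into the budget: q_1* = 20 + 0.8·(I − 20·p_1 − 4·p_2)/p_1, and q_2* = 4 + 0.2·(…)/p_2.
Discretionary income = 430 − 20·5 − 4·12 = 282; q_1* = 20 + 0.8·282/5 = 65.12; q_2* = 4 + 0.2·282/12 = 8.7.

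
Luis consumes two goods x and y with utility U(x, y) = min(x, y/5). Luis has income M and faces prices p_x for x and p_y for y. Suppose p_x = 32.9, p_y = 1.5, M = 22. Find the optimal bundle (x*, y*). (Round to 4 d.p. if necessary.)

x* = 0.5446, y* = 2.7228

Demand: x*(p_x,p_y,M) = M/(p_x + 5·p_y), y* = 5·M/(p_x + 5·p_y).
Here 32.9 + 5·1.5 = 40.4, giving x* = 0.5446 and y* = 2.7228.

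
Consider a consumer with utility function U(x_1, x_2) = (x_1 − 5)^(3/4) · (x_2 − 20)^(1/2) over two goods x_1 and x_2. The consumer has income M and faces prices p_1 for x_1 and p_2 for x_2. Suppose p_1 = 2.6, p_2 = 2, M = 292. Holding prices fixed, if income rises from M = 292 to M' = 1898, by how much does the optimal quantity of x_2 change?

Δx_2* = 321.2

Let x_1' = x_1−5, x_2' = x_2−20. MRS = (3/2)·x_2'/x_1' = p_1/p_2.
Substituting into the budget: x_1* = 5 + 0.6·(M − 5·p_1 − 20·p_2)/p_1, and x_2* = 20 + 0.4·(…)/p_2.
Discretionary income = 292 − 5·2.6 − 20·2 = 239; x_2* = 20 + 0.4·239/2 = 67.8.
At M' = 1898: x_2* = 389. Change: 389 − 67.8 = 321.2.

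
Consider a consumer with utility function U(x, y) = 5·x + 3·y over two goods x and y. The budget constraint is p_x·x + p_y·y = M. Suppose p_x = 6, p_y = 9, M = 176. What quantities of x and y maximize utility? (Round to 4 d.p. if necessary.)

Perfect substitutes: compare marginal utility per dollar. 5/p_x vs 3/p_y → 0.8333 vs 0.3333.
x gives more utility per dollar, so spend all income on x: x* = M/p_x, y* = 0.
Numerically: x* = 29.3333, y* = 0.

x* = 29.3333, y* = 0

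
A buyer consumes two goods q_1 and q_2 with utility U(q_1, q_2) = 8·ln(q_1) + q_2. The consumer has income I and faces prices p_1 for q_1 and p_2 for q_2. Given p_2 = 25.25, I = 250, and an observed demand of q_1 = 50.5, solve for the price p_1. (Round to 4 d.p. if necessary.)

p_1 = 4

Set MRS = p_1/p_2: (8/q_1)/1 = p_1/p_2.
So q_1*(p_1,p_2) = 8·p_2/p_1, independent of income; and q_2* = (I − 8·p_2)/p_2.
Set q_1* = 50.5 in the demand function and solve for p_1: p_1 = 4.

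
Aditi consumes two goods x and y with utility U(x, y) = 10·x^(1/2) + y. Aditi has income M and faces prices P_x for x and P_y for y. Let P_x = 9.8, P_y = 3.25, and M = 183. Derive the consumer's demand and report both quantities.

Set MRS = P_x/P_y: 5·x^(−1/2) = P_x/P_y.
Thus x* = (5·P_y/P_x)² — independent of M — with the rest of income spent on y.
Plugging in: x* = (5·3.25/9.8)² = 2.7495, y* = 48.0169.

x* = 2.7495, y* = 48.0169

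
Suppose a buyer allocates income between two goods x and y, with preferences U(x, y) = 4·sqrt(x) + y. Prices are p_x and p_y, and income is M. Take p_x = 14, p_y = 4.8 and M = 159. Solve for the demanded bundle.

Utility is quasi-linear in y; the FOC for x is 2/√x = p_x/p_y.
Solve: √x = 2·p_y/p_x, so x*(p_x,p_y) = (2·p_y/p_x)², and y* = (M − p_x·x*)/p_y.
Plugging in: x* = (2·4.8/14)² = 0.4702, y* = 31.7536.

x* = 0.4702, y* = 31.7536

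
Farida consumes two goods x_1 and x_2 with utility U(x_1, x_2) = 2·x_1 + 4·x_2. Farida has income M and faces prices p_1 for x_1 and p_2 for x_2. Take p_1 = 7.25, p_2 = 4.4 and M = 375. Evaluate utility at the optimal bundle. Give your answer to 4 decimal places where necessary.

Linear utility — the consumer picks whichever good has higher MU/price: 2/7.25 = 0.2759 vs 4/4.4 = 0.9091.
x_2 gives more utility per dollar, so spend all income on x_2: x_2* = M/p_2, x_1* = 0.
Numerically: x_1* = 0, x_2* = 85.2273.
Utility at the optimum: U(0, 85.2273) = 340.9091.

V = 340.9091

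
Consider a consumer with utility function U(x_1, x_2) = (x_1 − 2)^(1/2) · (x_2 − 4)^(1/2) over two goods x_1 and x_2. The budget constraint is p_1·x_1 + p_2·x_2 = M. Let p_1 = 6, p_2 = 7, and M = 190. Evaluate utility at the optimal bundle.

V = 11.5728

Substituting into the budget: x_1* = 2 + 0.5·(M − 2·p_1 − 4·p_2)/p_1, and x_2* = 4 + 0.5·(…)/p_2.
Discretionary income = 190 − 2·6 − 4·7 = 150; x_1* = 2 + 0.5·150/6 = 14.5; x_2* = 4 + 0.5·150/7 = 14.7143.
Utility at the optimum: U(14.5, 14.7143) = 11.5728.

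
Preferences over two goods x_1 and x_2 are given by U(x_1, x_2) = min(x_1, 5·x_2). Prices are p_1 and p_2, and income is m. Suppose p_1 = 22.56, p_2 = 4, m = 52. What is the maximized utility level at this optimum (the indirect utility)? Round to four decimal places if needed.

Leontief preferences: the optimum is at the kink where x_1/5 = x_2/1, i.e. x_2 = (1/5)·x_1.
Budget: p_1·x_1 + p_2·(1/5)·x_1 = m, so (5·p_1 + p_2)·x_1 = 5·m.
Demand: x_1*(p_1,p_2,m) = 5·m/(5·p_1 + p_2), x_2* = m/(5·p_1 + p_2).
Here 5·22.56 + 4 = 116.8, giving x_1* = 2.226 and x_2* = 0.4452.
Utility at the optimum: U(2.226, 0.4452) = 2.226.

V = 2.226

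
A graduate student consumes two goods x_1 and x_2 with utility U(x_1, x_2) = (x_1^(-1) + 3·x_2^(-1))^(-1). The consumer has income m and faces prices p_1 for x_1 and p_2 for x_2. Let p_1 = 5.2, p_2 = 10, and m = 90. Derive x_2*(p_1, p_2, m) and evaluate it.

x_2* = 6.3544

From the CES first-order condition, (1/3)·(x_2/x_1)^(2) = p_1/p_2.
Hence x_2/x_1 = (3·p_1/p_2)^(1/(2)), i.e. raised to the 0.5 power.
Substitute x_2 = (x_2/x_1)·x_1 into the budget: x_1* = m/(p_1 + p_2·(x_2/x_1)).
Numerically x_2/x_1 = 1.249, so x_1* = 90/(5.2 + 10·1.249) = 5.0876 and x_2* = 1.249·5.0876 = 6.3544.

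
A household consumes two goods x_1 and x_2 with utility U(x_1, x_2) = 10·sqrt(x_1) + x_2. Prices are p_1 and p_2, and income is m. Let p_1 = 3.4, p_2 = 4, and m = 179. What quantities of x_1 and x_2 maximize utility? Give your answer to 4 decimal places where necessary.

Utility is quasi-linear in x_2; the FOC for x_1 is 5/√x_1 = p_1/p_2.
Solve: √x_1 = 5·p_2/p_1, so x_1*(p_1,p_2) = (5·p_2/p_1)², and x_2* = (m − p_1·x_1*)/p_2.
Plugging in: x_1* = (5·4/3.4)² = 34.6021, x_2* = 15.3382.

x_1* = 34.6021, x_2* = 15.3382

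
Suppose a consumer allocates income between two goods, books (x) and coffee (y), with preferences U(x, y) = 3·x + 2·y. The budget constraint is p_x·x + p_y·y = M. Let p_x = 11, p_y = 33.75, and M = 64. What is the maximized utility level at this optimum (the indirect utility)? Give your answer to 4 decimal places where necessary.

Perfect substitutes: compare marginal utility per dollar. 3/p_x vs 2/p_y → 0.2727 vs 0.0593.
x gives more utility per dollar, so spend all income on x: x* = M/p_x, y* = 0.
Numerically: x* = 5.8182, y* = 0.
Utility at the optimum: U(5.8182, 0) = 17.4545.

V = 17.4545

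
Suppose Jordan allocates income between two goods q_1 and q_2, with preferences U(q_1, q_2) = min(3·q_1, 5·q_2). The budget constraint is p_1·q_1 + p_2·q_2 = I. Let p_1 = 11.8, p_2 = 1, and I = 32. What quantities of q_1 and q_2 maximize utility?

q_1* = 2.5806, q_2* = 1.5484

Leontief preferences: the optimum is at the kink where q_1/5 = q_2/3, i.e. q_2 = (3/5)·q_1.
Budget: p_1·q_1 + p_2·(3/5)·q_1 = I, so (5·p_1 + 3·p_2)·q_1 = 5·I.
Demand: q_1*(p_1,p_2,I) = 5·I/(5·p_1 + 3·p_2), q_2* = 3·I/(5·p_1 + 3·p_2).
Here 5·11.8 + 3·1 = 62, giving q_1* = 2.5806 and q_2* = 1.5484.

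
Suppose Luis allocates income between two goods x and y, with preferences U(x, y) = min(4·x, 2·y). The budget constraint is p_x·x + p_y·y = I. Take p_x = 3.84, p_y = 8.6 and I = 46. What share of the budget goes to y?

share on y = 0.8175

Demand: x*(p_x,p_y,I) = 2·I/(2·p_x + 4·p_y), y* = 4·I/(2·p_x + 4·p_y).
Here 2·3.84 + 4·8.6 = 42.08, giving x* = 2.1863 and y* = 4.3726.
Expenditure on y: 8.6·4.3726 = 37.6046; share = 0.8175.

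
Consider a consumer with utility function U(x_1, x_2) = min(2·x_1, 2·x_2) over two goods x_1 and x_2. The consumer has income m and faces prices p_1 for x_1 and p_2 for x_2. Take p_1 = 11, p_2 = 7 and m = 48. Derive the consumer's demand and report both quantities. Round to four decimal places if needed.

Leontief preferences: the optimum is at the kink where x_1/2 = x_2/2, i.e. x_2 = x_1.
Budget: p_1·x_1 + p_2·x_1 = m, so (2·p_1 + 2·p_2)·x_1 = 2·m.
Demand: x_1*(p_1,p_2,m) = 2·m/(2·p_1 + 2·p_2), x_2* = 2·m/(2·p_1 + 2·p_2).
Here 2·11 + 2·7 = 36, giving x_1* = 2.6667 and x_2* = 2.6667.

x_1* = 2.6667, x_2* = 2.6667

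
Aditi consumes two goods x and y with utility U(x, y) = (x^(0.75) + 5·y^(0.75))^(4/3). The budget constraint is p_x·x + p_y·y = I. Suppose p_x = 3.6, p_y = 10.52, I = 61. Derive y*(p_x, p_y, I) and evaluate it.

From the CES first-order condition, (1/5)·(y/x)^(0.25) = p_x/p_y.
Hence y/x = (5·p_x/p_y)^(1/(0.25)), i.e. raised to the 4 power.
Substitute y = (y/x)·x into the budget: x* = I/(p_x + p_y·(y/x)).
Numerically y/x = 8.570912, so x* = 61/(3.6 + 10.52·8.570912) = 0.6506 and y* = 8.570912·0.6506 = 5.5759.

y* = 5.5759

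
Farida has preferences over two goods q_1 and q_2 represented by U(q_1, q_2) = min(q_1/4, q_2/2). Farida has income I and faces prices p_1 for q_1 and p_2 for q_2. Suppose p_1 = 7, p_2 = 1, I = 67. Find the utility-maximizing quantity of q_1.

Leontief preferences: the optimum is at the kink where q_1/4 = q_2/2, i.e. q_2 = (1/2)·q_1.
Budget: p_1·q_1 + p_2·(1/2)·q_1 = I, so (4·p_1 + 2·p_2)·q_1 = 4·I.
Demand: q_1*(p_1,p_2,I) = 4·I/(4·p_1 + 2·p_2), q_2* = 2·I/(4·p_1 + 2·p_2).
Here 4·7 + 2·1 = 30, giving q_1* = 8.9333.

q_1* = 8.9333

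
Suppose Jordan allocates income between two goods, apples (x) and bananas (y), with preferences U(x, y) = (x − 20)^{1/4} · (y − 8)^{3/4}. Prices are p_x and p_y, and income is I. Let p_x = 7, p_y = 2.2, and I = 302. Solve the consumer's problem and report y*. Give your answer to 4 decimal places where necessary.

y* = 57.2273

MRS = (1/3)·(y−8)/(x−20). Tangency with p_x/p_y gives y−8 = 3·(p_x/p_y)·(x−20).
After buying the subsistence bundle (20, 8), a share 0.25 of the remaining income goes to x: x* = 20 + 0.25·(I − 20p_x − 8p_y)/p_x.
Discretionary income = 302 − 20·7 − 8·2.2 = 144.4; y* = 8 + 0.75·144.4/2.2 = 57.2273.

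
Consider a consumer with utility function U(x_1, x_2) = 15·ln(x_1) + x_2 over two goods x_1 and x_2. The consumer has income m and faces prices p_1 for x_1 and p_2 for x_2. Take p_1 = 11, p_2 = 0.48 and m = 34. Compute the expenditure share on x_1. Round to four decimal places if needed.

So x_1*(p_1,p_2) = 15·p_2/p_1, independent of income; and x_2* = (m − 15·p_2)/p_2.
At the given prices: x_1* = 15·0.48/11 = 0.6545, and x_2* = 55.8333.
Expenditure on x_1: 11·0.6545 = 7.2; share = 0.2118.

share on x_1 = 0.2118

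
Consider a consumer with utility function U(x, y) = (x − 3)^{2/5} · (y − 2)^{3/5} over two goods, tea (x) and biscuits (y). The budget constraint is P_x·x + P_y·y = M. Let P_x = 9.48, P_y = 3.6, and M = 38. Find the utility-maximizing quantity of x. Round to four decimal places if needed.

Substituting into the budget: x* = 3 + 0.4·(M − 3·P_x − 2·P_y)/P_x, and y* = 2 + 0.6·(…)/P_y.
Discretionary income = 38 − 3·9.48 − 2·3.6 = 2.36; x* = 3 + 0.4·2.36/9.48 = 3.0996.

x* = 3.0996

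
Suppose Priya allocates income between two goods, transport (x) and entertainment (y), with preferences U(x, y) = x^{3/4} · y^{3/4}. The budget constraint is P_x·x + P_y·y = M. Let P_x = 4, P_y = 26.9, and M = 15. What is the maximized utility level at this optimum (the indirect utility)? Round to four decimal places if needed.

The MRS is y/x. Set MRS = P_x/P_y.
Rearranging, P_y·y = P_x·x. Substituting into the budget gives P_x·x·(1 + 1) = M.
Demand: x*(P_x,P_y,M) = 0.5·M/P_x and y* = 0.5·M/P_y.
At P_x=4, P_y=26.9, M=15: x* = 0.5·15/4 = 1.875, y* = 0.2788.
Utility at the optimum: U(1.875, 0.2788) = 0.6148.

V = 0.6148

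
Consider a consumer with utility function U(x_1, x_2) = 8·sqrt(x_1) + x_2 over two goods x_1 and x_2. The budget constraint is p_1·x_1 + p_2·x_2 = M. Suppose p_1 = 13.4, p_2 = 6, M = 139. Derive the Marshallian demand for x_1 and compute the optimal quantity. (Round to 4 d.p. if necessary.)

x_1* = 3.2078

Utility is quasi-linear in x_2; the FOC for x_1 is 4/√x_1 = p_1/p_2.
Solve: √x_1 = 4·p_2/p_1, so x_1*(p_1,p_2) = (4·p_2/p_1)², and x_2* = (M − p_1·x_1*)/p_2.
Plugging in: x_1* = (4·6/13.4)² = 3.2078.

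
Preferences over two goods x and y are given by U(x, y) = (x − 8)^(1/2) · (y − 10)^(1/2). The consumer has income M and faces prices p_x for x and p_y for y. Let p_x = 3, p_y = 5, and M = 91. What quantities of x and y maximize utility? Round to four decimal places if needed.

x* = 10.8333, y* = 11.7

This is Cobb-Douglas in (x−8, y−10): tangency gives 0.5·p_y·(y−10) = 0.5·p_x·(x−8).
Substituting into the budget: x* = 8 + 0.5·(M − 8·p_x − 10·p_y)/p_x, and y* = 10 + 0.5·(…)/p_y.
Discretionary income = 91 − 8·3 − 10·5 = 17; x* = 8 + 0.5·17/3 = 10.8333; y* = 10 + 0.5·17/5 = 11.7.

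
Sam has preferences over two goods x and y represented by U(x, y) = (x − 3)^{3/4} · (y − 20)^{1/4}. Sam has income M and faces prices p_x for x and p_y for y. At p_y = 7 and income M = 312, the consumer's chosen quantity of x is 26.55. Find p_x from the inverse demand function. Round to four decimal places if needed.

This is Cobb-Douglas in (x−3, y−20): tangency gives 0.75·p_y·(y−20) = 0.25·p_x·(x−3).
After buying the subsistence bundle (3, 20), a share 0.75 of the remaining income goes to x: x* = 3 + 0.75·(M − 3p_x − 20p_y)/p_x.
Set x* = 26.55 in the demand function and solve for p_x: p_x = 5.

p_x = 5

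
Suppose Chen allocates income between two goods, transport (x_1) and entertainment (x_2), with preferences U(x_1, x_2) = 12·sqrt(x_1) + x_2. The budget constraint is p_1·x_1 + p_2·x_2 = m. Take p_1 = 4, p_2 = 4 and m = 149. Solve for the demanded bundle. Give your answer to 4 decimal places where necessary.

x_1* = 36, x_2* = 1.25

Set MRS = p_1/p_2: 6·x_1^(−1/2) = p_1/p_2.
Thus x_1* = (6·p_2/p_1)² — independent of m — with the rest of income spent on x_2.
Plugging in: x_1* = (6·4/4)² = 36, x_2* = 1.25.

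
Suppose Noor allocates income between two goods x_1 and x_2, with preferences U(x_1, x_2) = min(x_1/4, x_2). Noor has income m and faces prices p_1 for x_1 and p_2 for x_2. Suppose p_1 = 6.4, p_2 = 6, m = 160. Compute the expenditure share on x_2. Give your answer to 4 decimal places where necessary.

Here 4·6.4 + 6 = 31.6, giving x_1* = 20.2532 and x_2* = 5.0633.
Expenditure on x_2: 6·5.0633 = 30.3797; share = 0.1899.

share on x_2 = 0.1899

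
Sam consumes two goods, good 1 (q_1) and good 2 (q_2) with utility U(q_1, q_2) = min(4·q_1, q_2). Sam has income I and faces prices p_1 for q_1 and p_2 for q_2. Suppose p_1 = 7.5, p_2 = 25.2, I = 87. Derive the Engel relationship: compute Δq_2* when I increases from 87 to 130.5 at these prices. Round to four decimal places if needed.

With perfect complements, no substitution: consume in ratio q_1:q_2 = 1:4.
Budget: p_1·q_1 + p_2·4·q_1 = I, so (p_1 + 4·p_2)·q_1 = I.
Demand: q_1*(p_1,p_2,I) = I/(p_1 + 4·p_2), q_2* = 4·I/(p_1 + 4·p_2).
Here 7.5 + 4·25.2 = 108.3, giving q_2* = 3.2133.
At I' = 130.5: q_2* = 4.8199. Change: 4.8199 − 3.2133 = 1.6066.

Δq_2* = 1.6066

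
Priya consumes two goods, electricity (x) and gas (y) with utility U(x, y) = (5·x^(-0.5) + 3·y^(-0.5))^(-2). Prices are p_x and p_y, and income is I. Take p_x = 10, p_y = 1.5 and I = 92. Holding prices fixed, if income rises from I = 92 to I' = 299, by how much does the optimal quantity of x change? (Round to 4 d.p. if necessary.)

MRS = MU_x/MU_y = (5/3)·(y/x)^(1.5). Set equal to p_x/p_y.
Hence y/x = ((3/5)·p_x/p_y)^(1/(1.5)), i.e. raised to the 2/3 power.
With the ratio pinned down, the budget gives x* = I/(p_x + p_y·(y/x)) and y* = (y/x)·x*.
Numerically y/x = 2.519842, so x* = 92/(10 + 1.5·2.519842) = 6.6765.
At I' = 299: x* = 21.6985. Change: 21.6985 − 6.6765 = 15.022.

Δx* = 15.022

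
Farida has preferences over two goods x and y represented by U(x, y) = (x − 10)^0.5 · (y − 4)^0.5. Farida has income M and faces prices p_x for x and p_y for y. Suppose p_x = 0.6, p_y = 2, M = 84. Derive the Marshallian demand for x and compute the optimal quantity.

Let x' = x−10, y' = y−4. MRS = y'/x' = p_x/p_y.
Substituting into the budget: x* = 10 + 0.5·(M − 10·p_x − 4·p_y)/p_x, and y* = 4 + 0.5·(…)/p_y.
Discretionary income = 84 − 10·0.6 − 4·2 = 70; x* = 10 + 0.5·70/0.6 = 68.3333.

x* = 68.3333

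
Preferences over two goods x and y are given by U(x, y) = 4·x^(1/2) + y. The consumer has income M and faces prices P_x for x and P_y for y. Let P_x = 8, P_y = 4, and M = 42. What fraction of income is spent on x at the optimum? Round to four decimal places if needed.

Utility is quasi-linear in y; the FOC for x is 2/√x = P_x/P_y.
Thus x* = (2·P_y/P_x)² — independent of M — with the rest of income spent on y.
Plugging in: x* = (2·4/8)² = 1, y* = 8.5.
Expenditure on x: 8·1 = 8; share = 0.1905.

share on x = 0.1905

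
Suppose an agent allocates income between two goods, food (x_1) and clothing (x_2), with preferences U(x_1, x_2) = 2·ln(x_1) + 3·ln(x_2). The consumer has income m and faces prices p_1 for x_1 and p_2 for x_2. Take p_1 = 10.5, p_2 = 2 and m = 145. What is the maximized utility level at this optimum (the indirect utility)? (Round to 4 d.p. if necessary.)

V = 14.7364

The MRS is (2/3)·x_2/x_1. Set MRS = p_1/p_2.
So 2·p_2·x_2 = 3·p_1·x_1; combined with the budget, a share 0.4 of income goes to x_1.
Demand: x_1*(p_1,p_2,m) = 0.4·m/p_1 and x_2* = 0.6·m/p_2.
At p_1=10.5, p_2=2, m=145: x_1* = 0.4·145/10.5 = 5.5238, x_2* = 43.5.
Utility at the optimum: U(5.5238, 43.5) = 14.7364.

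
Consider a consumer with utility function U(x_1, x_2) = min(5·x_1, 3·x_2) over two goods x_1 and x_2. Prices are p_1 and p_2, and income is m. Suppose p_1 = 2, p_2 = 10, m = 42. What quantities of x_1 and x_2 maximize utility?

x_1* = 2.25, x_2* = 3.75

Demand: x_1*(p_1,p_2,m) = 3·m/(3·p_1 + 5·p_2), x_2* = 5·m/(3·p_1 + 5·p_2).
Here 3·2 + 5·10 = 56, giving x_1* = 2.25 and x_2* = 3.75.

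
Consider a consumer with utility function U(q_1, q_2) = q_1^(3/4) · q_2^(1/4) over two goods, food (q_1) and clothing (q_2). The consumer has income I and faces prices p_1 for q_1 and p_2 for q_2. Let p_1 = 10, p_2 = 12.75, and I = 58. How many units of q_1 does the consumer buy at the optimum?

The MRS is 3·q_2/q_1. Set MRS = p_1/p_2.
Rearranging, p_2·q_2 = (1/3)·p_1·q_1. Substituting into the budget gives p_1·q_1·(1 + (1/3)) = I.
Demand: q_1*(p_1,p_2,I) = 0.75·I/p_1 and q_2* = 0.25·I/p_2.
At p_1=10, p_2=12.75, I=58: q_1* = 0.75·58/10 = 4.35.

q_1* = 4.35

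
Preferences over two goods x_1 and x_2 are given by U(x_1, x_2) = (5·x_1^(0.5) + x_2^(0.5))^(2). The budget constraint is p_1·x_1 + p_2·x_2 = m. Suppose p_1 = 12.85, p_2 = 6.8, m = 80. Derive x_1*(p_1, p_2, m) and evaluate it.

x_1* = 5.7882

MU_x_1 ∝ 5·x_1^(-0.5), MU_x_2 ∝ x_2^(-0.5), so MRS = 5·(x_2/x_1)^(0.5) = p_1/p_2.
Solve for the ratio: x_2/x_1 = [(1/5)·p_1/p_2]^(2).
With the ratio pinned down, the budget gives x_1* = m/(p_1 + p_2·(x_2/x_1)) and x_2* = (x_2/x_1)·x_1*.
Numerically x_2/x_1 = 0.14284, so x_1* = 80/(12.85 + 6.8·0.14284) = 5.7882.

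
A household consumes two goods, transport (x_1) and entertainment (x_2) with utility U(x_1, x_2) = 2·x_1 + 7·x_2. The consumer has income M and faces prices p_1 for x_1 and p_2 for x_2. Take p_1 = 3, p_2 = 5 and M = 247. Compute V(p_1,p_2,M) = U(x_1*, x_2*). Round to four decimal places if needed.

V = 345.8

Linear utility — the consumer picks whichever good has higher MU/price: 2/3 = 0.6667 vs 7/5 = 1.4.
x_2 gives more utility per dollar, so spend all income on x_2: x_2* = M/p_2, x_1* = 0.
Numerically: x_1* = 0, x_2* = 49.4.
Utility at the optimum: U(0, 49.4) = 345.8.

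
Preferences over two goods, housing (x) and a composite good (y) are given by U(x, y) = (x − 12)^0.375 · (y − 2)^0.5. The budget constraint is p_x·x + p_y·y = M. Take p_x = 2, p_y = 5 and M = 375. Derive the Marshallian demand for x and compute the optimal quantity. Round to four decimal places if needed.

This is Cobb-Douglas in (x−12, y−2): tangency gives 0.375·p_y·(y−2) = 0.5·p_x·(x−12).
Substituting into the budget: x* = 12 + 3/7·(M − 12·p_x − 2·p_y)/p_x, and y* = 2 + 4/7·(…)/p_y.
Discretionary income = 375 − 12·2 − 2·5 = 341; x* = 12 + 3/7·341/2 = 85.0714.

x* = 85.0714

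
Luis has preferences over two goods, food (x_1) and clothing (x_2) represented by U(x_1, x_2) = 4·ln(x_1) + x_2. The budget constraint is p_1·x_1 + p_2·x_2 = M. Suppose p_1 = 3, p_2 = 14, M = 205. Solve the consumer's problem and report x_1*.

So x_1*(p_1,p_2) = 4·p_2/p_1, independent of income; and x_2* = (M − 4·p_2)/p_2.
At the given prices: x_1* = 4·14/3 = 18.6667.

x_1* = 18.6667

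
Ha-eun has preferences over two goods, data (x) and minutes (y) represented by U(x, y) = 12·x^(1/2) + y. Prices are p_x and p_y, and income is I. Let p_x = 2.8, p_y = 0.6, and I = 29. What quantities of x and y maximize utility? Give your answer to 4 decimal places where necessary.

x* = 1.6531, y* = 40.619

MU_x = 6/√x, MU_y = 1. Tangency: 6/√x = p_x/p_y.
Solve: √x = 6·p_y/p_x, so x*(p_x,p_y) = (6·p_y/p_x)², and y* = (I − p_x·x*)/p_y.
Plugging in: x* = (6·0.6/2.8)² = 1.6531, y* = 40.619.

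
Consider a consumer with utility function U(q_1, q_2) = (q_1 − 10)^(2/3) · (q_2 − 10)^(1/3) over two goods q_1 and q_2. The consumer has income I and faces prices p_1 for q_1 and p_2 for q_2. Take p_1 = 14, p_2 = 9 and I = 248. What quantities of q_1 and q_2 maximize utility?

Let q_1' = q_1−10, q_2' = q_2−10. MRS = 2·q_2'/q_1' = p_1/p_2.
After buying the subsistence bundle (10, 10), a share 2/3 of the remaining income goes to q_1: q_1* = 10 + 2/3·(I − 10p_1 − 10p_2)/p_1.
Discretionary income = 248 − 10·14 − 10·9 = 18; q_1* = 10 + 2/3·18/14 = 10.8571; q_2* = 10 + 1/3·18/9 = 10.6667.

q_1* = 10.8571, q_2* = 10.6667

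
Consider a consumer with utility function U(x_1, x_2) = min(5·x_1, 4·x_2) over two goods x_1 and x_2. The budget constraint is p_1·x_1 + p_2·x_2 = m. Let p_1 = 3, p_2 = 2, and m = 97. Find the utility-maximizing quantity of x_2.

With perfect complements, no substitution: consume in ratio x_1:x_2 = 4:5.
Budget: p_1·x_1 + p_2·(5/4)·x_1 = m, so (4·p_1 + 5·p_2)·x_1 = 4·m.
Demand: x_1*(p_1,p_2,m) = 4·m/(4·p_1 + 5·p_2), x_2* = 5·m/(4·p_1 + 5·p_2).
Here 4·3 + 5·2 = 22, giving x_2* = 22.0455.

x_2* = 22.0455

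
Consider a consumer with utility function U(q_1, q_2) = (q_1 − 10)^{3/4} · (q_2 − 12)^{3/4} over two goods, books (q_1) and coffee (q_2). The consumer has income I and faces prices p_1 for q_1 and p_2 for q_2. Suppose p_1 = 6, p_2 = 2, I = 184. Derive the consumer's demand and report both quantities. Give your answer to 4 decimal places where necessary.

q_1* = 18.3333, q_2* = 37

After buying the subsistence bundle (10, 12), a share 0.5 of the remaining income goes to q_1: q_1* = 10 + 0.5·(I − 10p_1 − 12p_2)/p_1.
Discretionary income = 184 − 10·6 − 12·2 = 100; q_1* = 10 + 0.5·100/6 = 18.3333; q_2* = 12 + 0.5·100/2 = 37.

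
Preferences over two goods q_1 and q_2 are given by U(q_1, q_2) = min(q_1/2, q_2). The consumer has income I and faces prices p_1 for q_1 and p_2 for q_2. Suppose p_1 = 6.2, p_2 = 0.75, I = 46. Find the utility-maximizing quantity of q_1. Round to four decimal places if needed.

q_1* = 6.9962

With perfect complements, no substitution: consume in ratio q_1:q_2 = 2:1.
Budget: p_1·q_1 + p_2·(1/2)·q_1 = I, so (2·p_1 + p_2)·q_1 = 2·I.
Demand: q_1*(p_1,p_2,I) = 2·I/(2·p_1 + p_2), q_2* = I/(2·p_1 + p_2).
Here 2·6.2 + 0.75 = 13.15, giving q_1* = 6.9962.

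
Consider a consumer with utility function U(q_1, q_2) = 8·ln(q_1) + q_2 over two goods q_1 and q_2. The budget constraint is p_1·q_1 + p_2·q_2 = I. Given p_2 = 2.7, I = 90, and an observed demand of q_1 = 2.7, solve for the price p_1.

Set MRS = p_1/p_2: (8/q_1)/1 = p_1/p_2.
So q_1*(p_1,p_2) = 8·p_2/p_1, independent of income; and q_2* = (I − 8·p_2)/p_2.
Set q_1* = 2.7 in the demand function and solve for p_1: p_1 = 8.

p_1 = 8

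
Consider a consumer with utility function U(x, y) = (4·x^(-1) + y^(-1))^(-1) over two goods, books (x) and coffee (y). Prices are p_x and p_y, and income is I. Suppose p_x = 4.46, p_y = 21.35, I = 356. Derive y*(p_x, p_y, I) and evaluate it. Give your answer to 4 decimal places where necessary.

Numerically y/x = 0.228528, so x* = 356/(4.46 + 21.35·0.228528) = 38.1195 and y* = 0.228528·38.1195 = 8.7113.

y* = 8.7113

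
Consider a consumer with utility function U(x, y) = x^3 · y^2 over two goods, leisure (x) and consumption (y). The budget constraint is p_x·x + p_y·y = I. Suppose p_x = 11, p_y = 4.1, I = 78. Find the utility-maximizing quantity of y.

The MRS is (3/2)·y/x. Set MRS = p_x/p_y.
So 3·p_y·y = 2·p_x·x; combined with the budget, a share 0.6 of income goes to x.
Demand: x*(p_x,p_y,I) = 0.6·I/p_x and y* = 0.4·I/p_y.
At p_x=11, p_y=4.1, I=78: y* = 0.4·78/4.1 = 7.6098.

y* = 7.6098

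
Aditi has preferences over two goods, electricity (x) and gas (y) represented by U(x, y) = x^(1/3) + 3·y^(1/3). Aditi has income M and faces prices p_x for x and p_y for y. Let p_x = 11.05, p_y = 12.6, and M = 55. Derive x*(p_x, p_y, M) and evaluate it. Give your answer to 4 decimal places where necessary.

From the CES first-order condition, (1/3)·(y/x)^(2/3) = p_x/p_y.
Solve for the ratio: y/x = [3·p_x/p_y]^(1.5).
With the ratio pinned down, the budget gives x* = M/(p_x + p_y·(y/x)) and y* = (y/x)·x*.
Numerically y/x = 4.26746, so x* = 55/(11.05 + 12.6·4.26746) = 0.8485.

x* = 0.8485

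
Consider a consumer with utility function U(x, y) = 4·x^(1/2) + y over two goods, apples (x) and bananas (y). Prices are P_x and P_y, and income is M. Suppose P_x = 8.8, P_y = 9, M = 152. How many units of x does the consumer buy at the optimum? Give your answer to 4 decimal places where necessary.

x* = 4.1839

Utility is quasi-linear in y; the FOC for x is 2/√x = P_x/P_y.
Solve: √x = 2·P_y/P_x, so x*(P_x,P_y) = (2·P_y/P_x)², and y* = (M − P_x·x*)/P_y.
Plugging in: x* = (2·9/8.8)² = 4.1839.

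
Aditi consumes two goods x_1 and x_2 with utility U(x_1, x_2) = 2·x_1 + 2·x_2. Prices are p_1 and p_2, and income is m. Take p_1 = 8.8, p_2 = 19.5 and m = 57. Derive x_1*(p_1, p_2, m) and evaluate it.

x_1* = 6.4773

Perfect substitutes: compare marginal utility per dollar. 2/p_1 vs 2/p_2 → 0.2273 vs 0.1026.
x_1 gives more utility per dollar, so spend all income on x_1: x_1* = m/p_1, x_2* = 0.
Numerically: x_1* = 6.4773, x_2* = 0.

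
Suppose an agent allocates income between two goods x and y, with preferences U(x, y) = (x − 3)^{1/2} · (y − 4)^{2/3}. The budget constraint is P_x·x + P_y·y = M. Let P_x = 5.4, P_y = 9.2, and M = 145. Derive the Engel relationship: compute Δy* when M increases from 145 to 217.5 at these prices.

MRS = (3/4)·(y−4)/(x−3). Tangency with P_x/P_y gives y−4 = (4/3)·(P_x/P_y)·(x−3).
Substituting into the budget: x* = 3 + 3/7·(M − 3·P_x − 4·P_y)/P_x, and y* = 4 + 4/7·(…)/P_y.
Discretionary income = 145 − 3·5.4 − 4·9.2 = 92; y* = 4 + 4/7·92/9.2 = 9.7143.
At M' = 217.5: y* = 14.2174. Change: 14.2174 − 9.7143 = 4.5031.

Δy* = 4.5031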